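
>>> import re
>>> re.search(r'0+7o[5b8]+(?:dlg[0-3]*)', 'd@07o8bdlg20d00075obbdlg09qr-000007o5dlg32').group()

'07o8bdlg20'

The pattern matches one or more of a literal '0', then the literal '7o'; then one or more of one of [5b8]; then the literal 'dlg', then zero or more of a character in [0-3] (non-capturing group).
The match spans [2:12] → '07o8bdlg20'.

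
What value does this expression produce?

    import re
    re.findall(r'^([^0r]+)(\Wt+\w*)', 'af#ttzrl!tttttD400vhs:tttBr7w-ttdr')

This matches anchored at the start of the string; then one or more of any character except [0r] (captured); then a non-word character, then one or more of a literal 't', then zero or more of a word character (captured).
`findall` packs the 2 group values into a tuple for every match.

[('af', '#ttzrl')]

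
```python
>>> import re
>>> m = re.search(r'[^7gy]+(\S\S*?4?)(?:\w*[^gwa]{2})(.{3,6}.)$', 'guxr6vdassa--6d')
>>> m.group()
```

'uxr6vdassa--6d'

The match spans [1:15] → 'uxr6vdassa--6d'.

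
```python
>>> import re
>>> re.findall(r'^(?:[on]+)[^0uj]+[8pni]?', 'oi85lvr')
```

['oi85lvr']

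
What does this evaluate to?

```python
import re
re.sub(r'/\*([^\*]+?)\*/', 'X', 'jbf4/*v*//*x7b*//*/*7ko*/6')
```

'jbf4XX/*X6'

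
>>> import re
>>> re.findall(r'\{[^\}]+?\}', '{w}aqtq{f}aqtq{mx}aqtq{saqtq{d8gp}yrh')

Matches: at [0:3] → '{w}'; at [7:10] → '{f}'; at [14:18] → '{mx}'; at [22:34] → '{saqtq{d8gp}'.
With no groups in the pattern, `findall` gives back each whole match — 4 here.

['{w}', '{f}', '{mx}', '{saqtq{d8gp}']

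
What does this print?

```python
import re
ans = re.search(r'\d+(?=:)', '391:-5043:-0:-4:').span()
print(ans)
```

The positive lookaround only admits positions where the adjacent text matches; those characters stay outside the span.
The match spans [0:3] → '391'.

(0, 3)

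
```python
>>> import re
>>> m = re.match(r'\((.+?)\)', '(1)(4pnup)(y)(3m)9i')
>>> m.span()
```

`re.match` won't scan ahead — the pattern has to work from the very first character.
The match spans [0:3] → '(1)'.

(0, 3)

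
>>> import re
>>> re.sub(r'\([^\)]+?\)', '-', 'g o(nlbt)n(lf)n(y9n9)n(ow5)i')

Matches: at [3:9] → '(nlbt)'; at [10:14] → '(lf)'; at [15:21] → '(y9n9)'; at [22:27] → '(ow5)'.
Each match is replaced by '-'.

'g o-n-n-n-i'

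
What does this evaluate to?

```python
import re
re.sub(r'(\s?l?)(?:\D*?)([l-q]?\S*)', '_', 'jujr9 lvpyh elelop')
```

Pattern: optionally whitespace, then optionally the literal 'l' (captured); then zero or more of a non-digit (lazy) (non-capturing group); then optionally a character in [l-q], then zero or more of a non-whitespace character (captured).
Matches: at [0:5] → 'jujr9'; at [5:11] → ' lvpyh'; at [11:18] → ' elelop'; at [18:18] → ''.
`sub` substitutes '_' at each match site.

'____'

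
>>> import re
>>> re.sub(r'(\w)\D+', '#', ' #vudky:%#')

' ##'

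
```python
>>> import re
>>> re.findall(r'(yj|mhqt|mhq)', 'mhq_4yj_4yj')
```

Because there's exactly one group, `findall` drops the full match and keeps group 1 from each hit.

['mhq', 'yj', 'yj']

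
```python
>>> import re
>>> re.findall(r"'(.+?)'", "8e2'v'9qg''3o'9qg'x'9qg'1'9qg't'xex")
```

A non-greedy quantifier consumes as few characters as it can — just enough that the remainder of the pattern still matches from where it stops; whatever follows it matches normally.
Matches: at [3:6] match "'v'", group 1 = 'v'; at [9:14] match "''3o'", group 1 = "'3o"; at [17:20] match "'x'", group 1 = 'x'; at [23:26] match "'1'", group 1 = '1'; at [29:32] match "'t'", group 1 = 't'.
One capturing group, so `findall` returns just the captured substring from each match — 5 in all.

['v', "'3o", 'x', '1', 't']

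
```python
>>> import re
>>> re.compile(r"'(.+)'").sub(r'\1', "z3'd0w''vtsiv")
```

"z3d0w'vtsiv"

Matches: at [2:8] → "'d0w''".
Each match is replaced using the text its own group 1 captured.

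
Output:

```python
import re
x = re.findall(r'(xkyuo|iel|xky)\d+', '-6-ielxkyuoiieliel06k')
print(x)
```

Because there's exactly one group, `findall` drops the full match and keeps group 1 from the one hit.

['iel']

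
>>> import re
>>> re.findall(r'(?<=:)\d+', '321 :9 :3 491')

['9', '3']

The positive lookaround only admits positions where the adjacent text matches; those characters stay outside the span.
Walking the string: at [5:6] → '9'; at [8:9] → '3'.
With no groups in the pattern, `findall` gives back each whole match — 2 here.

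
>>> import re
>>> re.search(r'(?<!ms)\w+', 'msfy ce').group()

'msfy'

The negative lookaround is zero-width — it rules out positions where the adjacent text would match, without consuming anything.
`re.search` tries every starting position until one works.
The match spans [0:4] → 'msfy'.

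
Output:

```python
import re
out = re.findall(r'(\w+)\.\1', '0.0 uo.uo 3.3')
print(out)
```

['0', 'uo', '3']

The backreference `\1` re-matches whatever the first group consumed, character for character.
Matches: at [0:3] match '0.0', group 1 = '0'; at [4:9] match 'uo.uo', group 1 = 'uo'; at [10:13] match '3.3', group 1 = '3'.
`findall` collects group 1 from each match (3 total).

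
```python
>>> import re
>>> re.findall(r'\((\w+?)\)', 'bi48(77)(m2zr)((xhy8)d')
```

['77', 'm2zr', 'xhy8']

With a single group, `findall` returns only what that group captured — 3 items.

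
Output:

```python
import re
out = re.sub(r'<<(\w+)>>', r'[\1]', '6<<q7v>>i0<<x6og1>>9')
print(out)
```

6[q7v]i0[x6og1]9

`\1` in the replacement pulls in group 1's text for each match.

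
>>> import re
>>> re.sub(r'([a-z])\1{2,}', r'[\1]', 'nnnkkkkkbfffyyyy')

The backreference `\1` re-matches whatever the first group consumed, character for character.
The replacement refers to a captured group, so each match is rewritten using its own captured text.

'[n][k]b[f][y]'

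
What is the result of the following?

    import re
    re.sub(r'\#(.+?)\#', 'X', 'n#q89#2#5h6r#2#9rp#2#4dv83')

'nX2X2X2#4dv83'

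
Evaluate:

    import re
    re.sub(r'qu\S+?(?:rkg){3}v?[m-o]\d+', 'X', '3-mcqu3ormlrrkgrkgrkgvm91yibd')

The pattern matches the literal 'qu', then one or more of a non-whitespace character (lazy), then the literal 'rkg' repeated 3 times; then optionally a literal 'v', then a character in [m-o], then one or more of a digit.
Matches: at [4:25] → 'qu3ormlrrkgrkgrkgvm91'.
Every occurrence is swapped for 'X'.

'3-mcXyibd'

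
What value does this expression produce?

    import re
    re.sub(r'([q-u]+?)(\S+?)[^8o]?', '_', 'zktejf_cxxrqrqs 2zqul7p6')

'zk_f_cxx__2z_7p6'

The pattern matches one or more of a character in [q-u] (lazy) (captured); then one or more of a non-whitespace character (lazy) (captured); then optionally any character except [8o].
Matches: at [2:5] → 'tej'; at [10:13] → 'rqr'; at [13:16] → 'qs '; at [18:21] → 'qul'.
Each match is replaced by '_'.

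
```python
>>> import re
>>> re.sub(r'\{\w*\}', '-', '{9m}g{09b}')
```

Matches: at [0:4] → '{9m}'; at [5:10] → '{09b}'.
Every occurrence is swapped for '-'.

'-g-'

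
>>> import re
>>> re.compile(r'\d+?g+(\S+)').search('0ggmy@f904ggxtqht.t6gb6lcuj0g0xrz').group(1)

The match spans [0:33] → '0ggmy@f904ggxtqht.t6gb6lcuj0g0xrz'.
Captured: group 1 = 'my@f904ggxtqht.t6gb6lcuj0g0xrz'.

'my@f904ggxtqht.t6gb6lcuj0g0xrz'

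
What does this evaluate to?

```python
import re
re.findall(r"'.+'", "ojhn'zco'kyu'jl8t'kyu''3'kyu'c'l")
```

["'zco'kyu'jl8t'kyu''3'kyu'c'"]

Walking the string: at [4:31] → "'zco'kyu'jl8t'kyu''3'kyu'c'".
Since nothing is captured, `findall` lists the 1 matched substring directly.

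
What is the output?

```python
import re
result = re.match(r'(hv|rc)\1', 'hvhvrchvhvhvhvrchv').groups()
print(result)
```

('hv',)

The match spans [0:4] → 'hvhv'.
Captured: group 1 = 'hv'.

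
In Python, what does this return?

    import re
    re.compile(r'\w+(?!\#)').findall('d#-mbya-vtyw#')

['mbya', 'vty']

The negative lookaround is zero-width — it rules out positions where the adjacent text would match, without consuming anything.
Walking the string: at [3:7] → 'mbya'; at [8:11] → 'vty'.
No capturing groups, so `findall` returns the 2 full match strings.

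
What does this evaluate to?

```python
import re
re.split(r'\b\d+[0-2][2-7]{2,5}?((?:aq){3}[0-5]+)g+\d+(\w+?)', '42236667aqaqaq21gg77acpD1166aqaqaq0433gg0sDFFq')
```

A non-greedy quantifier consumes as few characters as it can — just enough that the remainder of the pattern still matches from where it stops; whatever follows it matches normally.
Because the pattern has a capturing group, `split` also inserts each captured text between the pieces.

['', 'aqaqaq21', 'a', 'cpD1166aqaqaq0433gg0sDFFq']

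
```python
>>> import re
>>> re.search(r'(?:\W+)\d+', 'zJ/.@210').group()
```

'/.@210'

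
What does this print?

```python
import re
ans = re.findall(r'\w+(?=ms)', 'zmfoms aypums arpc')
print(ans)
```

['zmfo', 'aypu']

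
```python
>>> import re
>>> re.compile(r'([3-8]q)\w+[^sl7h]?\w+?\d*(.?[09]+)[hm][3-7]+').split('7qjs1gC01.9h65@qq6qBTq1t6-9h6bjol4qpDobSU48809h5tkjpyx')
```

['', '7q', '.9', '@qq', '6q', '9', 'tkjpyx']

Because the pattern has a capturing group, `split` also inserts each captured text between the pieces.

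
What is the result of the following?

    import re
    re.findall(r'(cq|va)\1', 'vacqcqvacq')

['cq']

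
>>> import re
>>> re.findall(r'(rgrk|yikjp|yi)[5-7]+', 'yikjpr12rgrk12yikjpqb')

[]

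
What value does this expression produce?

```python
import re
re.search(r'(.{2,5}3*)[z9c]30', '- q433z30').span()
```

(0, 9)

Pattern: 2 to 5 of any character, then zero or more of a literal '3' (captured); then one of [z9c], then the literal '30'.
`re.search` scans for the first position where the pattern succeeds.
The match spans [0:9] → '- q433z30'.
Captured: group 1 = '- q433'.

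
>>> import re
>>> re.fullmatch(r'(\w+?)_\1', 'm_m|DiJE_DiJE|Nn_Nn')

None

`re.fullmatch` is like wrapping the pattern in `^…$` (in single-line mode).
Here the pattern can't cover the whole string, so the call returns None.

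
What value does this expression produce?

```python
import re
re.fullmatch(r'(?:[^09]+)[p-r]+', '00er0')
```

Pattern: one or more of any character except [09] (non-capturing group); then one or more of a character in [p-r].
`fullmatch` succeeds only if the pattern covers the string from start to end.
Here the pattern can't cover the whole string, so the call returns None.

None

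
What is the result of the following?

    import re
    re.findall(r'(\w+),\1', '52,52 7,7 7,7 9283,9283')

['52', '7', '7', '9283']

After group 1 captures some text, `\1` only succeeds where that same text appears again.
Matches: at [0:5] match '52,52', group 1 = '52'; at [6:9] match '7,7', group 1 = '7'; at [10:13] match '7,7', group 1 = '7'; at [14:23] match '9283,9283', group 1 = '9283'.
`findall` collects group 1 from each match (4 total).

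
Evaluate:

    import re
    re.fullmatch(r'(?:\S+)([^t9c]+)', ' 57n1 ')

None

This matches one or more of a non-whitespace character (non-capturing group); then one or more of any character except [t9c] (captured).
`fullmatch` succeeds only if the pattern covers the string from start to end.
Here the string isn't matched end-to-end, so the call returns None.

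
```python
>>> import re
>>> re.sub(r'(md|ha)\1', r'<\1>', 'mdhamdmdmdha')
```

'mdha<md>mdha'

The backreference `\1` re-matches whatever the first group consumed, character for character.
The replacement refers to a captured group, so each match is rewritten using its own captured text.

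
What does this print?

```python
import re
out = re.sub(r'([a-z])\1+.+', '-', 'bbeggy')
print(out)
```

The backreference `\1` re-matches whatever the first group consumed, character for character.
Matches: at [0:6] → 'bbeggy'.
Each match is replaced by '-'.

-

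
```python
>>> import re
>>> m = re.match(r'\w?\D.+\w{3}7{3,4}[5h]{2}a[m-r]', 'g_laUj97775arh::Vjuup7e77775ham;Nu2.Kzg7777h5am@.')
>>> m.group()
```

`match` is anchored at position 0; if the pattern doesn't fit there, it returns None.
The match spans [0:47] → 'g_laUj97775arh::Vjuup7e77775ham;Nu2.Kzg7777h5am'.

'g_laUj97775arh::Vjuup7e77775ham;Nu2.Kzg7777h5am'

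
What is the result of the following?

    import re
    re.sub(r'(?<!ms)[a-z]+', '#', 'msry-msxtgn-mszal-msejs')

'#-#-#-#'

Because the assertion is negative and zero-width, positions next to the forbidden text are skipped.
Matches: at [0:4] → 'msry'; at [5:11] → 'msxtgn'; at [12:17] → 'mszal'; at [18:23] → 'msejs'.
Each match is replaced by '#'.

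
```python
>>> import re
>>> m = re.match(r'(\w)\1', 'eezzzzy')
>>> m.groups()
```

('e',)

A backreference is literal: `\1` must see the identical characters the first group matched.
`re.match` won't scan ahead — the pattern has to work from the very first character.
The match spans [0:2] → 'ee'.
Captured: group 1 = 'e'.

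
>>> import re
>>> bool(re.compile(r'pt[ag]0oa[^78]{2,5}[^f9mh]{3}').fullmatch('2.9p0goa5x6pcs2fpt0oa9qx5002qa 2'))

False

This matches the literal 'pt', then one of [ag], then the literal '0oa'; then 2 to 5 of any character except [78], then exactly 3 of any character except [f9mh].
`re.fullmatch` is like wrapping the pattern in `^…$` (in single-line mode).
Here there's no way to consume every character, so the call returns None, and `bool(None)` is False.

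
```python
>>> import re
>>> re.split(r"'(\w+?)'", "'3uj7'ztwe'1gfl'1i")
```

Matches to split on: at [0:6] → "'3uj7'"; at [10:16] → "'1gfl'".
Because the pattern has a capturing group, `split` also inserts each captured text between the pieces.

['', '3uj7', 'ztwe', '1gfl', '1i']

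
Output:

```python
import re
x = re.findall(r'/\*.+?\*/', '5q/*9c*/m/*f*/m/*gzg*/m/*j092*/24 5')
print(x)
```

A `+?`/`*?`/`{m,n}?` starts at its minimum and grows only as far as needed for what follows to match.
Walking the string: at [2:8] → '/*9c*/'; at [9:14] → '/*f*/'; at [15:22] → '/*gzg*/'; at [23:31] → '/*j092*/'.
Since nothing is captured, `findall` lists the 4 matched substrings directly.

['/*9c*/', '/*f*/', '/*gzg*/', '/*j092*/']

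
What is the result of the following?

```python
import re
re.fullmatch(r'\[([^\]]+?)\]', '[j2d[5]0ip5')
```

None

`re.fullmatch` is like wrapping the pattern in `^…$` (in single-line mode).
Here there's no way to consume every character, so the call returns None.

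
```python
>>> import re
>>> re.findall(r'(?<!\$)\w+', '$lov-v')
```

['ov', 'v']

The negative lookaround is zero-width — it rules out positions where the adjacent text would match, without consuming anything.
`findall` yields the raw match text (2 of them) because the pattern has no groups.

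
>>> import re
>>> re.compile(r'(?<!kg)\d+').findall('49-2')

['49', '2']

A negative assertion filters positions out without eating any characters.
`findall` yields the raw match text (2 of them) because the pattern has no groups.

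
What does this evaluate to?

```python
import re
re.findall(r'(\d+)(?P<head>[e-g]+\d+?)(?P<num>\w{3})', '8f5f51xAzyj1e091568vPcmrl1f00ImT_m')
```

A `+?`/`*?`/`{m,n}?` starts at its minimum and grows only as far as needed for what follows to match.
With 3 capturing groups, `findall` returns a 3-tuple per match.

[('8', 'f5', 'f51'), ('1', 'e0', '915'), ('1', 'f0', '0Im')]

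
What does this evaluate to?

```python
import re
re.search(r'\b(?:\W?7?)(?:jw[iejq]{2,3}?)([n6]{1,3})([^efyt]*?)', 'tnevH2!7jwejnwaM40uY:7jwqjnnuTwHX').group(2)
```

The match spans [6:13] → '!7jwejn'.
Captured: group 1 = 'n', group 2 = ''.

''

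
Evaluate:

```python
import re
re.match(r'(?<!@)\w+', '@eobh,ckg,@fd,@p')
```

None

`re.match` only tries the pattern at the start of the string.
Here the string doesn't start with a match, so the call returns None.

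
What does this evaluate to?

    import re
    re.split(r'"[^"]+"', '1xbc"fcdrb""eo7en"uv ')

['1xbc', '', 'uv ']

Matches to split on: at [4:11] → '"fcdrb"'; at [11:18] → '"eo7en"'.
Each match becomes a cut point; 3 segments remain.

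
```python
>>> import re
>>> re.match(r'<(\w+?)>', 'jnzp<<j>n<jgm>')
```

None

`re.match` won't scan ahead — the pattern has to work from the very first character.
Here the string doesn't start with a match, so the call returns None.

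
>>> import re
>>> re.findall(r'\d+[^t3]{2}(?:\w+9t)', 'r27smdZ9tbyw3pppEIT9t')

['27smdZ9tbyw3pppEIT9t']

Pattern: one or more of a digit, then exactly 2 of any character except [t3]; then one or more of a word character, then the literal '9t' (non-capturing group).
Matches: at [1:21] → '27smdZ9tbyw3pppEIT9t'.
With no groups in the pattern, `findall` gives back each whole match — 1 here.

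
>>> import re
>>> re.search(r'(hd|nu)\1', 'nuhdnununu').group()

The backreference `\1` re-matches whatever the first group consumed, character for character.
The match spans [4:8] → 'nunu'.

'nunu'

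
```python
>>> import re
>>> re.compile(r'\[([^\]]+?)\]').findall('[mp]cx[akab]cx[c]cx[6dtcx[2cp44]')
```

Scanning left to right: at [0:4] match '[mp]', group 1 = 'mp'; at [6:12] match '[akab]', group 1 = 'akab'; at [14:17] match '[c]', group 1 = 'c'; at [19:32] match '[6dtcx[2cp44]', group 1 = '6dtcx[2cp44'.
With a single group, `findall` returns only what that group captured — 4 items.

['mp', 'akab', 'c', '6dtcx[2cp44']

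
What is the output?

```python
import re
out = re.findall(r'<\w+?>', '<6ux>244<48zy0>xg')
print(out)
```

['<6ux>', '<48zy0>']

No capturing groups, so `findall` returns the 2 full match strings.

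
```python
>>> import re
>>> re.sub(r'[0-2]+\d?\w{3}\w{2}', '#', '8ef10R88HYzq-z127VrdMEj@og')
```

'8ef#zq-z#j@og'

The pattern matches one or more of a character in [0-2]; then optionally a digit, then exactly 3 of a word character, then exactly 2 of a word character.
Every occurrence is swapped for '#'.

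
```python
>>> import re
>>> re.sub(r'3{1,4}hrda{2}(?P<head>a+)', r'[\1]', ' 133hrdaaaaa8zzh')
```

' 1[aaa]8zzh'

This matches 1 to 4 of the literal '3', then the literal 'hrd', then exactly 2 of the literal 'a'; then one or more of a literal 'a' (captured as 'head').
Matches: at [2:12] → '33hrdaaaaa'.
Each match is replaced using the text its own group 1 captured.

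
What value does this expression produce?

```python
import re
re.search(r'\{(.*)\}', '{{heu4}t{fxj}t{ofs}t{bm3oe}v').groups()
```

The match spans [0:27] → '{{heu4}t{fxj}t{ofs}t{bm3oe}'.
Captured: group 1 = '{heu4}t{fxj}t{ofs}t{bm3oe'.

('{heu4}t{fxj}t{ofs}t{bm3oe',)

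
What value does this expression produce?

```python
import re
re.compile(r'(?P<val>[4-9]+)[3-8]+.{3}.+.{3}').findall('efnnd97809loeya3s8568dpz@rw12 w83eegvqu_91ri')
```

This matches one or more of a character in [4-9] (captured as 'val'); then one or more of a character in [3-8], then exactly 3 of any character; then one or more of any character, then exactly 3 of any character.
Because there's exactly one group, `findall` drops the full match and keeps group 1 from the one hit.

['97']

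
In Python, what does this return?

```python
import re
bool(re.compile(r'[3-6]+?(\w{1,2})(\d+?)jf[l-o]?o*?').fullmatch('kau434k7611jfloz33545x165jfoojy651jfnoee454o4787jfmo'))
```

False

This matches one or more of a character in [3-6] (lazy); then 1 to 2 of a word character (captured); then one or more of a digit (lazy) (captured); then the literal 'jf', then optionally a character in [l-o], then zero or more of the literal 'o' (lazy).
`fullmatch` succeeds only if the pattern covers the string from start to end.
Here the pattern can't cover the whole string, so the call returns None, and `bool(None)` is False.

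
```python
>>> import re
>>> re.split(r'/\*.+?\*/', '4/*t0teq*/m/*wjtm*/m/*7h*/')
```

['4', 'm', 'm', '']

Because the quantifier is non-greedy, it stops expanding at the earliest point where the rest of the pattern can succeed.
Matches to split on: at [1:10] → '/*t0teq*/'; at [11:19] → '/*wjtm*/'; at [20:26] → '/*7h*/'.
Splitting on the pattern gives 4 pieces.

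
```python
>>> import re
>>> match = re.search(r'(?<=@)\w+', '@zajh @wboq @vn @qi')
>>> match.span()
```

(1, 5)

The positive lookaround only admits positions where the adjacent text matches; those characters stay outside the span.
Unlike `match`, `search` isn't anchored — it looks for the pattern anywhere in the string.
The match spans [1:5] → 'zajh'.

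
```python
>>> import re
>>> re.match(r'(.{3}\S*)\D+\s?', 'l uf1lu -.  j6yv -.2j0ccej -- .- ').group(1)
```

'l uf1lu'

The match spans [0:13] → 'l uf1lu -.  j'.
Captured: group 1 = 'l uf1lu'.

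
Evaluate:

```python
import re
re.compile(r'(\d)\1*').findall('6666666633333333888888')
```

`\1` is not a pattern — it's the concrete string captured by group 1, re-applied verbatim.
Matches: at [0:8] match '66666666', group 1 = '6'; at [8:16] match '33333333', group 1 = '3'; at [16:22] match '888888', group 1 = '8'.
`findall` collects group 1 from each match (3 total).

['6', '3', '8']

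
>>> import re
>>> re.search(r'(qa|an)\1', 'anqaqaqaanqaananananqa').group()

'qaqa'

After group 1 captures some text, `\1` only succeeds where that same text appears again.
The match spans [2:6] → 'qaqa'.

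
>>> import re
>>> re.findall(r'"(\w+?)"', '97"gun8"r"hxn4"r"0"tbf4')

['gun8', 'hxn4', '0']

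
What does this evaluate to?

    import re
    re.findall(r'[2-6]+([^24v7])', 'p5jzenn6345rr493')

The pattern matches one or more of a character in [2-6]; then any character except [24v7] (captured).
Walking the string: at [1:3] match '5j', group 1 = 'j'; at [7:12] match '6345r', group 1 = 'r'; at [13:15] match '49', group 1 = '9'.
One capturing group, so `findall` returns just the captured substring from each match — 3 in all.

['j', 'r', '9']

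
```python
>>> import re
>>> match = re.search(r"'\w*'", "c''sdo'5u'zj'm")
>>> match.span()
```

(1, 3)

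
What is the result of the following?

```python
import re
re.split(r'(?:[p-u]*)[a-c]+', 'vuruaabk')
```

['v', 'k']

The pattern matches zero or more of a character in [p-u] (non-capturing group); then one or more of a character in [a-c].
The string is cut at each match, leaving 2 pieces.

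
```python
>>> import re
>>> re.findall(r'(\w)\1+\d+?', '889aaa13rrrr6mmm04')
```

['8', 'a', 'r', 'm']

`\1` is not a pattern — it's the concrete string captured by group 1, re-applied verbatim.
Matches: at [0:3] match '889', group 1 = '8'; at [3:7] match 'aaa1', group 1 = 'a'; at [8:13] match 'rrrr6', group 1 = 'r'; at [13:17] match 'mmm0', group 1 = 'm'.
Because there's exactly one group, `findall` drops the full match and keeps group 1 from each hit.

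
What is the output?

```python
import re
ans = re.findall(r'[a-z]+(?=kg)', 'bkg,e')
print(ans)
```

['b']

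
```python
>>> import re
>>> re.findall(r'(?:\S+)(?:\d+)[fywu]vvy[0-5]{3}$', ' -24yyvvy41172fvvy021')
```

This matches one or more of a non-whitespace character (non-capturing group); then one or more of a digit (non-capturing group); then one of [fywu]; then the literal 'vvy', then exactly 3 of a character in [0-5]; then anchored at the end.
Scanning left to right: at [1:21] → '-24yyvvy41172fvvy021'.
`findall` yields the raw match text (1 of them) because the pattern has no groups.

['-24yyvvy41172fvvy021']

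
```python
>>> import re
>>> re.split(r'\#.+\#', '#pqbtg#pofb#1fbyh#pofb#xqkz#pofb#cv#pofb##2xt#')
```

['', '']

Matches to split on: at [0:46] → '#pqbtg#pofb#1fbyh#pofb#xqkz#pofb#cv#pofb##2xt#'.
Each match becomes a cut point; 2 segments remain.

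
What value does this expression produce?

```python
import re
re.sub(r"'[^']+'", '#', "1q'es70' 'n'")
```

'1q# #'

Matches: at [2:8] → "'es70'"; at [9:12] → "'n'".
Each match is replaced by '#'.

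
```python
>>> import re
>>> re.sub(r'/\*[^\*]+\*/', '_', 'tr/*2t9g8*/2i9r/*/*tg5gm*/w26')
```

Matches: at [2:11] → '/*2t9g8*/'; at [17:26] → '/*tg5gm*/'.
`sub` substitutes '_' at each match site.

'tr_2i9r/*_w26'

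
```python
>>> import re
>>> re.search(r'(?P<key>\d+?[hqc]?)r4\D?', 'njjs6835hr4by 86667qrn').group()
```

The match spans [4:12] → '6835hr4b'.

'6835hr4b'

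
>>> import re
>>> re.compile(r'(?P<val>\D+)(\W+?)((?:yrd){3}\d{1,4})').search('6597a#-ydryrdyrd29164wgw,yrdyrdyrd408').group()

'wgw,yrdyrdyrd408'

The pattern matches one or more of a non-digit (captured as 'val'); then one or more of a non-word character (lazy) (captured); then the literal 'yrd' repeated 3 times, then 1 to 4 of a digit (captured).
`re.search` scans for the first position where the pattern succeeds.
The match spans [21:37] → 'wgw,yrdyrdyrd408'.
Captured: group 1 = 'wgw', group 2 = ',', group 3 = 'yrdyrdyrd408'.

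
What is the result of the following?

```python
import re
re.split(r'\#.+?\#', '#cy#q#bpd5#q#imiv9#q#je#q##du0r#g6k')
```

Because the quantifier is non-greedy, it stops expanding at the earliest point where the rest of the pattern can succeed.
Matches to split on: at [0:4] → '#cy#'; at [5:11] → '#bpd5#'; at [12:19] → '#imiv9#'; at [20:24] → '#je#'; at [25:32] → '##du0r#'.
Each match becomes a cut point; 6 segments remain.

['', 'q', 'q', 'q', 'q', 'g6k']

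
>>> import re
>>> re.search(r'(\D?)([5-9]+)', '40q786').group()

The pattern matches optionally a non-digit (captured); then one or more of a character in [5-9] (captured).
`re.search` scans for the first position where the pattern succeeds.
The match spans [2:6] → 'q786'.
Captured: group 1 = 'q', group 2 = '786'.

'q786'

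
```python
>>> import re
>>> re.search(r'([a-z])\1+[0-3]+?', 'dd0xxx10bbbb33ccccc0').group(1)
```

`\1` has to match the exact text group 1 already captured.
`search` walks the string left to right and returns the first match it finds.
The match spans [0:3] → 'dd0'.
Captured: group 1 = 'd'.

'd'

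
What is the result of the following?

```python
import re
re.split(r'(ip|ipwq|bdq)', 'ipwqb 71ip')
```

['', 'ip', 'wqb 71', 'ip', '']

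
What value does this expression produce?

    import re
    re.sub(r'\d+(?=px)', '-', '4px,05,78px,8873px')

Because the assertion is zero-width, the text it checks is not consumed and won't appear in the result.
Matches: at [0:1] → '4'; at [7:9] → '78'; at [12:16] → '8873'.
Every occurrence is swapped for '-'.

'-px,05,-px,-px'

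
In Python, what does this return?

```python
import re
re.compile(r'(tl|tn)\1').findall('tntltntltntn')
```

['tn']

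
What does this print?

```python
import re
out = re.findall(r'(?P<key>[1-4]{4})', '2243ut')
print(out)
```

This matches exactly 4 of a character in [1-4] (captured as 'key').
Because there's exactly one group, `findall` drops the full match and keeps group 1 from the one hit.

['2243']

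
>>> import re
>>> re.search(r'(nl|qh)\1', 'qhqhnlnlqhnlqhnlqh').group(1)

'qh'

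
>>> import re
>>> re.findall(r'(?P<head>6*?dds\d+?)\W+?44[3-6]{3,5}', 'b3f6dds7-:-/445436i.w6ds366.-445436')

The pattern matches zero or more of the literal '6' (lazy), then the literal 'dds', then one or more of a digit (lazy) (captured as 'head'); then one or more of a non-word character (lazy), then the literal '44', then 3 to 5 of a character in [3-6].
Matches: at [3:18] match '6dds7-:-/445436', group 1 = '6dds7'.
One capturing group, so `findall` returns just the captured substring from the one match — 1 in all.

['6dds7']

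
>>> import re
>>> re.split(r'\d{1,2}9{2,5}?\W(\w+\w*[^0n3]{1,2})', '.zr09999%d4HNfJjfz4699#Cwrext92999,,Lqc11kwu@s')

Pattern: 1 to 2 of a digit, then 2 to 5 of the literal '9' (lazy); then a non-word character; then one or more of a word character, then zero or more of a word character, then 1 to 2 of any character except [0n3] (captured).
Matches to split on: at [3:24] → '09999%d4HNfJjfz4699#C'.
The group in the pattern means `split` returns the separators' captures alongside the pieces.

['.zr', 'd4HNfJjfz4699#C', 'wrext92999,,Lqc11kwu@s']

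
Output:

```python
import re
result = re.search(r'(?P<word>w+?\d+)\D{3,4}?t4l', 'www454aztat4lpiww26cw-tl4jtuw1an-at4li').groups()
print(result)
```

('www454',)

The pattern matches one or more of the literal 'w' (lazy), then one or more of a digit (captured as 'word'); then 3 to 4 of a non-digit (lazy), then the literal 't4l'.
`re.search` tries every starting position until one works.
The match spans [0:13] → 'www454aztat4l'.
Captured: group 1 = 'www454'.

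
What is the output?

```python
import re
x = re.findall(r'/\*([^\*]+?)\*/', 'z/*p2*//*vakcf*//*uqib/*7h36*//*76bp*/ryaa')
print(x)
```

['p2', 'vakcf', '7h36', '76bp']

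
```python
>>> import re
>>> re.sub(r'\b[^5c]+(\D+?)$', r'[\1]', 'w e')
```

'[e]'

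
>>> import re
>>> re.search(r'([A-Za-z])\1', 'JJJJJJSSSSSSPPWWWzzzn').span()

The backreference `\1` re-matches whatever the first group consumed, character for character.
The match spans [0:2] → 'JJ'.

(0, 2)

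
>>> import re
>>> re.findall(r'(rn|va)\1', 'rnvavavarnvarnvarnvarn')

['va']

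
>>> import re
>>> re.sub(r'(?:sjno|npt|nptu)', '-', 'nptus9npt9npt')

'-us9-9-'

Alternation isn't longest-match — the leftmost alternative that fits at this position is chosen.
Matches: at [0:3] → 'npt'; at [6:9] → 'npt'; at [10:13] → 'npt'.
Each match is replaced by '-'.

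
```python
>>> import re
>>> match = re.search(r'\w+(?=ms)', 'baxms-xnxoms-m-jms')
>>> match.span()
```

The lookaround is zero-width — it requires the adjacent text to match without consuming it, so the asserted text isn't part of the match.
`search` walks the string left to right and returns the first match it finds.
The match spans [0:3] → 'bax'.

(0, 3)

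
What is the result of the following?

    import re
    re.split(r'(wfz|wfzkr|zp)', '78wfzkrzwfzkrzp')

Branches in `(...|...)` are attempted left-to-right; the first branch that allows the whole pattern to succeed is taken.
`re.split` interleaves the captured-group text with the surrounding fragments.

['78', 'wfz', 'krz', 'wfz', 'kr', 'zp', '']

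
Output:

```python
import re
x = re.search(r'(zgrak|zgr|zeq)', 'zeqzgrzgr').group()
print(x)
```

zeq

`re.search` scans for the first position where the pattern succeeds.
The match spans [0:3] → 'zeq'.
Captured: group 1 = 'zeq'.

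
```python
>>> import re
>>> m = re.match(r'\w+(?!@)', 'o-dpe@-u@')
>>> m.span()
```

`re.match` won't scan ahead — the pattern has to work from the very first character.
The match spans [0:1] → 'o'.

(0, 1)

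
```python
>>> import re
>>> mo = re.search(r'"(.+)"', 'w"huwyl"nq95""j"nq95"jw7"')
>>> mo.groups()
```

Unlike `match`, `search` isn't anchored — it looks for the pattern anywhere in the string.
The match spans [1:25] → '"huwyl"nq95""j"nq95"jw7"'.
Captured: group 1 = 'huwyl"nq95""j"nq95"jw7'.

('huwyl"nq95""j"nq95"jw7',)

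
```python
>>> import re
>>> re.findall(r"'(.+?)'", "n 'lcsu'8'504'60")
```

['lcsu', '504']

The `?` after the quantifier makes it lazy — it takes as little as possible before letting the rest of the pattern try.
Scanning left to right: at [2:8] match "'lcsu'", group 1 = 'lcsu'; at [9:14] match "'504'", group 1 = '504'.
One capturing group, so `findall` returns just the captured substring from each match — 2 in all.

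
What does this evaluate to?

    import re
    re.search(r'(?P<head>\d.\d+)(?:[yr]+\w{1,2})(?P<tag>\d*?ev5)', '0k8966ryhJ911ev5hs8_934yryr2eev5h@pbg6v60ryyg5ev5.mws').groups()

Pattern: a digit, then any character, then one or more of a digit (captured as 'head'); then one or more of one of [yr], then 1 to 2 of a word character (non-capturing group); then zero or more of a digit (lazy), then the literal 'ev5' (captured as 'tag').
`re.search` tries every starting position until one works.
The match spans [0:16] → '0k8966ryhJ911ev5'.
Captured: group 1 = '0k8966', group 2 = '911ev5'.

('0k8966', '911ev5')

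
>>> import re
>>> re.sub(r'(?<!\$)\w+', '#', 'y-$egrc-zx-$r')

'#-$e#-#-$r'

The negative lookaround is zero-width — it rules out positions where the adjacent text would match, without consuming anything.
Matches: at [0:1] → 'y'; at [4:7] → 'grc'; at [8:10] → 'zx'.
Every occurrence is swapped for '#'.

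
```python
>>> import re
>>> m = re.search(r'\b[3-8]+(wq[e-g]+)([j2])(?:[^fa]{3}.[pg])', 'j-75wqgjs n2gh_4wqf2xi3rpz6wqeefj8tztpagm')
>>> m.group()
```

'75wqgjs n2g'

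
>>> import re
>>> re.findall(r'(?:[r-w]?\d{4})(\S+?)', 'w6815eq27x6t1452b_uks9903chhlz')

['e', 'b', 'c']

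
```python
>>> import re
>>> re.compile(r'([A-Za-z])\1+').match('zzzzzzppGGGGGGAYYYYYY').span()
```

(0, 6)

The backreference `\1` re-matches whatever the first group consumed, character for character.
`match` is anchored at position 0; if the pattern doesn't fit there, it returns None.
The match spans [0:6] → 'zzzzzz'.
Captured: group 1 = 'z'.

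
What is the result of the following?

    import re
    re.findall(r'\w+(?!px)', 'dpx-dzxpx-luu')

['dpx', 'dzxpx', 'luu']

`(?!…)`/`(?<!…)` only lets a position through if the neighbouring text does NOT match; no characters are consumed.
No capturing groups, so `findall` returns the 3 full match strings.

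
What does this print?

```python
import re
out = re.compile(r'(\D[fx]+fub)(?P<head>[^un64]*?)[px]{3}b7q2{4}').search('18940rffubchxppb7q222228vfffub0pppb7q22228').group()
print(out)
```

rffubchxppb7q2222

The match spans [5:22] → 'rffubchxppb7q2222'.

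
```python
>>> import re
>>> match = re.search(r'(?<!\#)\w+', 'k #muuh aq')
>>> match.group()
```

Because the assertion is negative and zero-width, positions next to the forbidden text are skipped.
The match spans [0:1] → 'k'.

'k'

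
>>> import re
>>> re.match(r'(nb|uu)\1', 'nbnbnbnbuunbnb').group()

'nbnb'

`re.match` won't scan ahead — the pattern has to work from the very first character.
The match spans [0:4] → 'nbnb'.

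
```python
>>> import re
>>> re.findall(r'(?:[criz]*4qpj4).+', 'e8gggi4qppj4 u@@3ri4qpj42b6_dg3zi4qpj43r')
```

['ri4qpj42b6_dg3zi4qpj43r']

This matches zero or more of one of [criz], then the literal '4q', then the literal 'pj4' (non-capturing group); then one or more of any character.
Matches: at [17:40] → 'ri4qpj42b6_dg3zi4qpj43r'.
With no groups in the pattern, `findall` gives back each whole match — 1 here.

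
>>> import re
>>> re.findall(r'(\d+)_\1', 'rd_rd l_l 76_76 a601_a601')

A backreference is literal: `\1` must see the identical characters the first group matched.
Walking the string: at [10:15] match '76_76', group 1 = '76'.
One capturing group, so `findall` returns just the captured substring from the one match — 1 in all.

['76']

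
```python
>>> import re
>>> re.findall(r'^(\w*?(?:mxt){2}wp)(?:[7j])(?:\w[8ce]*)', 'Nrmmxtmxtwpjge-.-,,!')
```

Pattern: anchored at the start of the string; then zero or more of a word character (lazy), then the literal 'mxt' repeated 2 times, then the literal 'wp' (captured); then one of [7j] (non-capturing group); then a word character, then zero or more of one of [8ce] (non-capturing group).
Walking the string: at [0:14] match 'Nrmmxtmxtwpjge', group 1 = 'Nrmmxtmxtwp'.
Because there's exactly one group, `findall` drops the full match and keeps group 1 from the one hit.

['Nrmmxtmxtwp']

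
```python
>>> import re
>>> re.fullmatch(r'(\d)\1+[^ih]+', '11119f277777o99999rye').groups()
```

`\1` is not a pattern — it's the concrete string captured by group 1, re-applied verbatim.
For `fullmatch`, every character of the input must be accounted for by the pattern.
The match spans [0:21] → '11119f277777o99999rye'.
Captured: group 1 = '1'.

('1',)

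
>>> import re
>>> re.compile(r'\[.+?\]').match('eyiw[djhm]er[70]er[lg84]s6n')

None

With `match`, the pattern is implicitly anchored at the beginning.
Here the pattern fails at index 0, so the call returns None.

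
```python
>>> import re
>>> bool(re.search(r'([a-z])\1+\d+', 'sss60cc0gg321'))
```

True

The backreference `\1` re-matches whatever the first group consumed, character for character.
The match spans [0:5] → 'sss60'.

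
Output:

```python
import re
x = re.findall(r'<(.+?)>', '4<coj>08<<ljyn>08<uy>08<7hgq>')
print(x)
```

A non-greedy quantifier consumes as few characters as it can — just enough that the remainder of the pattern still matches from where it stops; whatever follows it matches normally.
One capturing group, so `findall` returns just the captured substring from each match — 4 in all.

['coj', '<ljyn', 'uy', '7hgq']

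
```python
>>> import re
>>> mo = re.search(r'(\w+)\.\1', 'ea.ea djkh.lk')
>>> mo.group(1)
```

'ea'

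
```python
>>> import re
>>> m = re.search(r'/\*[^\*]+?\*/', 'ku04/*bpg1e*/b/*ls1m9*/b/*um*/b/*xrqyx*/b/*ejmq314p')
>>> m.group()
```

The match spans [4:13] → '/*bpg1e*/'.

'/*bpg1e*/'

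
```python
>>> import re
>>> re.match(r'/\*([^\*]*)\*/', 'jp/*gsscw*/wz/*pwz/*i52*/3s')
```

None

`match` is anchored at position 0; if the pattern doesn't fit there, it returns None.
Here the string doesn't start with a match, so the call returns None.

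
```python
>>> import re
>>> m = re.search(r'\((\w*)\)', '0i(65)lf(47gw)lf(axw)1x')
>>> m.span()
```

(2, 6)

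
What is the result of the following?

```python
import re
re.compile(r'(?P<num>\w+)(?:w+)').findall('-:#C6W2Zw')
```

This matches one or more of a word character (captured as 'num'); then one or more of a literal 'w' (non-capturing group).
Matches: at [3:9] match 'C6W2Zw', group 1 = 'C6W2Z'.
One capturing group, so `findall` returns just the captured substring from the one match — 1 in all.

['C6W2Z']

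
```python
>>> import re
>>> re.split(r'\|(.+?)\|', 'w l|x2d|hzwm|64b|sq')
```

Lazy quantifiers expand one character at a time until the remainder of the pattern can match.
Because the pattern has a capturing group, `split` also inserts each captured text between the pieces.

['w l', 'x2d', 'hzwm', '64b', 'sq']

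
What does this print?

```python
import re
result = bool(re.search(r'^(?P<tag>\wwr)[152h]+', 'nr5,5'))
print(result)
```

The pattern matches anchored at the start of the string; then a word character, then the literal 'wr' (captured as 'tag'); then one or more of one of [152h].
`search` walks the string left to right and returns the first match it finds.
Here the pattern never matches, so the call returns None, and `bool(None)` is False.

False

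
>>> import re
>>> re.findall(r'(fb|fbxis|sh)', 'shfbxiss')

['sh', 'fb']

The regex engine tests alternatives in the order written; an earlier branch that matches wins even if a later one would match more.
Scanning left to right: at [0:2] match 'sh', group 1 = 'sh'; at [2:4] match 'fb', group 1 = 'fb'.
With a single group, `findall` returns only what that group captured — 2 items.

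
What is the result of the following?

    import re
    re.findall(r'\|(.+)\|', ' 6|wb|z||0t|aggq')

['wb|z||0t']

`findall` collects group 1 from the one match (1 total).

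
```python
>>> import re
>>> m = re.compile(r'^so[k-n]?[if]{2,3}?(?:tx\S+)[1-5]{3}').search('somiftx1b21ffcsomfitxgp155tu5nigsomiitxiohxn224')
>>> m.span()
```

Pattern: anchored at the start of the string; then the literal 'so', then optionally a character in [k-n], then 2 to 3 of one of [if] (lazy); then the literal 'tx', then one or more of a non-whitespace character (non-capturing group); then exactly 3 of a character in [1-5].
The match spans [0:47] → 'somiftx1b21ffcsomfitxgp155tu5nigsomiitxiohxn224'.

(0, 47)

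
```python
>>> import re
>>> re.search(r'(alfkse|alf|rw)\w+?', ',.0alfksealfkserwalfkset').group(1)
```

'alfkse'

The regex engine tests alternatives in the order written; an earlier branch that matches wins even if a later one would match more.
`re.search` scans for the first position where the pattern succeeds.
The match spans [3:10] → 'alfksea'.
Captured: group 1 = 'alfkse'.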